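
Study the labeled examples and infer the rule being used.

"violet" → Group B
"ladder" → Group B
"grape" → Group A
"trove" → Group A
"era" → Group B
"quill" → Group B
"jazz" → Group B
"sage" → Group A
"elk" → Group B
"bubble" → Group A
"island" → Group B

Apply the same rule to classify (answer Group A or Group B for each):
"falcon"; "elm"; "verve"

A rule that fits every label: ends with 'e' — true of each 'Group A' example, false of each 'Group B' one.
Group B: "falcon", since ends with 'n'.
Group B: "elm", since ends with 'm'.
Group A: "verve", since ends with 'e'.

Group B, Group B, Group A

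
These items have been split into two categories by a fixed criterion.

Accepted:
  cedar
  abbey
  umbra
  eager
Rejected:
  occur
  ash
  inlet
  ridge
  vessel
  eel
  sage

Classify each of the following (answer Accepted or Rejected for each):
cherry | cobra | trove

Every 'Accepted' example satisfies: length 5 AND contains 'a'. None of the 'Rejected' examples do.
cherry → length 6, no 'a' → Rejected. cobra → length 5, has 'a' → Accepted. trove → length 5, no 'a' → Rejected.

Rejected, Accepted, Rejected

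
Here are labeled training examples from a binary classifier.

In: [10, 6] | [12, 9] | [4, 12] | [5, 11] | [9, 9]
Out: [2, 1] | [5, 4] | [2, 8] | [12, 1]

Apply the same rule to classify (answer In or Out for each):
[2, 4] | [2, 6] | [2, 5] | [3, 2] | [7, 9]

Every 'In' example satisfies: sum ≥ 16. None of the 'Out' examples do.
[2, 4]: 2+4 = 6, lacks this property → Out. [2, 6]: 2+6 = 8, lacks this property → Out. [2, 5]: 2+5 = 7, lacks this property → Out. [3, 2]: 3+2 = 5, lacks this property → Out. [7, 9]: 7+9 = 16, checks out → In.

Out, Out, Out, Out, In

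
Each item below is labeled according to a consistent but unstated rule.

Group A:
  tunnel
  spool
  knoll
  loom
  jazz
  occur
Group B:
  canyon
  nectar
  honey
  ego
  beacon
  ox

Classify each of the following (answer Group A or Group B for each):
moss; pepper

Every 'Group A' example satisfies: has a double letter. None of the 'Group B' examples do.
moss — 'ss' doubled, hence Group A. pepper — 'pp' doubled, hence Group A.

Group A, Group A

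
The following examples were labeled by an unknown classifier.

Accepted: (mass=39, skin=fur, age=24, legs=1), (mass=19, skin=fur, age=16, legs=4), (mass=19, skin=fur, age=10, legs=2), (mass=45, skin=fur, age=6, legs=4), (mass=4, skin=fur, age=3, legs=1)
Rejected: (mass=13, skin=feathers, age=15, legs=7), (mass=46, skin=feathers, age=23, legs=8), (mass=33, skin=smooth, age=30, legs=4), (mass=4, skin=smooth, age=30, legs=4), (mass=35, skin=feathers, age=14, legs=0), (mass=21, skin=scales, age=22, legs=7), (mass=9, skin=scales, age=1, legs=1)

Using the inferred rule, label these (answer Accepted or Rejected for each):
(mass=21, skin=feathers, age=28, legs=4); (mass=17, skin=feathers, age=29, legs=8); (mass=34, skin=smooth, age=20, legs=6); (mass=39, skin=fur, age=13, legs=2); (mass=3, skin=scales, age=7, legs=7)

Rejected, Rejected, Rejected, Accepted, Rejected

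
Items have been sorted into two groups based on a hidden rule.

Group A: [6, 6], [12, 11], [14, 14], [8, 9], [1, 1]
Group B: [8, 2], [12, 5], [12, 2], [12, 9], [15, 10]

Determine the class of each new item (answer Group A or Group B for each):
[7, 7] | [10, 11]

Group A, Group A

The classifier is using: |first − second| ≤ 1.
[7, 7]: |7−7| = 0, satisfies this → Group A.
[10, 11]: |10−11| = 1, satisfies this → Group A.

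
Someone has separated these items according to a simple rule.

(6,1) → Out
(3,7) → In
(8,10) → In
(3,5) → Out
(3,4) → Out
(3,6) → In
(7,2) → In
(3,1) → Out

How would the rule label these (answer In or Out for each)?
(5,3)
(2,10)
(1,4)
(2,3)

The pattern is that an item is 'In' exactly when: sum ≥ 9.

Out, In, Out, Out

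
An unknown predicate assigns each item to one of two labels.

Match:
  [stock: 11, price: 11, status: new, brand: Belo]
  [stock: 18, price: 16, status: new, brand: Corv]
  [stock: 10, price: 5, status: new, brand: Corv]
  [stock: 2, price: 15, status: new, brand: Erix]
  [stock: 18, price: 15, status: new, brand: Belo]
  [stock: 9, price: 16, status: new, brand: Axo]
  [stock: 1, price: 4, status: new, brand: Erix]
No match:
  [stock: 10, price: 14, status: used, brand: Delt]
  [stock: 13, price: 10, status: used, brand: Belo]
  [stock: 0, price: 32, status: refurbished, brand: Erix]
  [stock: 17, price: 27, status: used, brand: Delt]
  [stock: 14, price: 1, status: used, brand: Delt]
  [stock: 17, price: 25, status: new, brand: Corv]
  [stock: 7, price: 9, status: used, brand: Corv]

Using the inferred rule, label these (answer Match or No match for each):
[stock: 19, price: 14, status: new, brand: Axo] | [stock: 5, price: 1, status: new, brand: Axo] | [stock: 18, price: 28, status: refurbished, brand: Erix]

Match, Match, No match

'Match' ⟺ status is new AND price ≤ 16.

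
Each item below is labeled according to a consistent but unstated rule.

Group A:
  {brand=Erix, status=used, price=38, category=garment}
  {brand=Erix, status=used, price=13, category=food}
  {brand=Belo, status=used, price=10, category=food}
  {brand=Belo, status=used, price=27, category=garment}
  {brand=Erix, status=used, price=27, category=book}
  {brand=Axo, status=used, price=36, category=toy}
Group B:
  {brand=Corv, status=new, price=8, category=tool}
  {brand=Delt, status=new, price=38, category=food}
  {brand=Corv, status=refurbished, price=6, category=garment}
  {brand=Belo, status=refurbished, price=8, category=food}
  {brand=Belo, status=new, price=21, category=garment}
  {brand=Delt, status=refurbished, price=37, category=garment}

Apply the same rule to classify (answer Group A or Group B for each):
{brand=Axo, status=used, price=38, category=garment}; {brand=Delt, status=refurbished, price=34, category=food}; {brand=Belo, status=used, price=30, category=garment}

Group A, Group B, Group A

Looking at the examples, the only property every 'Group A' case has and every 'Group B' case lacks is: status is used.
{brand=Axo, status=used, price=38, category=garment}: Group A (status is used). {brand=Delt, status=refurbished, price=34, category=food}: Group B (status is refurbished). {brand=Belo, status=used, price=30, category=garment}: Group A (status is used).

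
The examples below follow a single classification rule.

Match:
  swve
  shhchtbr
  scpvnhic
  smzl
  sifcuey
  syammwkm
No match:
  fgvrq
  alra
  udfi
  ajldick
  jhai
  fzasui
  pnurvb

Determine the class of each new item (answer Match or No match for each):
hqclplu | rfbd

No match, No match

The pattern is that an item is 'Match' exactly when: starts with 's'.
hqclplu: starts with 'h', does not satisfy this → No match.
rfbd: starts with 'r', does not satisfy this → No match.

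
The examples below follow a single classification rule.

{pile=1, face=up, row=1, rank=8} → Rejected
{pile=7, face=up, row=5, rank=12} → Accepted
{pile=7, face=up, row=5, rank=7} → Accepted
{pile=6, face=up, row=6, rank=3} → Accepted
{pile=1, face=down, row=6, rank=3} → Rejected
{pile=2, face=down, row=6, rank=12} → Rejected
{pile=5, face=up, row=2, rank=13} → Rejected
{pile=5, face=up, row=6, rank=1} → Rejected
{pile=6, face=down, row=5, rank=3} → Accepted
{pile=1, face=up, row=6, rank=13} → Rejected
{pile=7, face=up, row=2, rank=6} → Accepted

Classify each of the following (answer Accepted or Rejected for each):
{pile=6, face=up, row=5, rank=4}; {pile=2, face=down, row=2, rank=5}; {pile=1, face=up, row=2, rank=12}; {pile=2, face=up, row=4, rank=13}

The classifier is using: pile ≥ 6.
{pile=6, face=up, row=5, rank=4} → pile = 6 → Accepted.
{pile=2, face=down, row=2, rank=5} → pile = 2 → Rejected.
{pile=1, face=up, row=2, rank=12} → pile = 1 → Rejected.
{pile=2, face=up, row=4, rank=13} → pile = 2 → Rejected.

Accepted, Rejected, Rejected, Rejected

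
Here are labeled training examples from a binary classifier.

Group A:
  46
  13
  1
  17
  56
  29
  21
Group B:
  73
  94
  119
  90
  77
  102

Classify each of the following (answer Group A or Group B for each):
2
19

All 'Group A' examples share one property — at most 56 — and every 'Group B' example lacks it.
Group A: 2, since 2 ≤ 56. Group A: 19, since 19 ≤ 56.

Group A, Group A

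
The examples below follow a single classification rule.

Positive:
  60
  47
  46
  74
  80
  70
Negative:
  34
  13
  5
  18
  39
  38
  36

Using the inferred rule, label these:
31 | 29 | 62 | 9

Negative, Negative, Positive, Negative

Rule: at least 46. This holds for each 'Positive' example and fails for each 'Negative' one.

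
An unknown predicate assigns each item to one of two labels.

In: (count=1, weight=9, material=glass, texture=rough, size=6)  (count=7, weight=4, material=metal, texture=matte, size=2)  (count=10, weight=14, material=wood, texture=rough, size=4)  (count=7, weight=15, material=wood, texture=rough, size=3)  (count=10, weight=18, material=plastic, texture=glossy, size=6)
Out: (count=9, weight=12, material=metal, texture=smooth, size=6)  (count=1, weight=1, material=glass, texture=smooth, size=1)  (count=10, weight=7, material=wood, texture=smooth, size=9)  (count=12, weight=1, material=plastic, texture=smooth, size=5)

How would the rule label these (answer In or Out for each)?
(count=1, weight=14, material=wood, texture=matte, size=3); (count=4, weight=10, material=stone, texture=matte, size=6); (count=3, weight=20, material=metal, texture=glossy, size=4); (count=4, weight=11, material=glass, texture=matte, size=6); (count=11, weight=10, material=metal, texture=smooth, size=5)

In, In, In, In, Out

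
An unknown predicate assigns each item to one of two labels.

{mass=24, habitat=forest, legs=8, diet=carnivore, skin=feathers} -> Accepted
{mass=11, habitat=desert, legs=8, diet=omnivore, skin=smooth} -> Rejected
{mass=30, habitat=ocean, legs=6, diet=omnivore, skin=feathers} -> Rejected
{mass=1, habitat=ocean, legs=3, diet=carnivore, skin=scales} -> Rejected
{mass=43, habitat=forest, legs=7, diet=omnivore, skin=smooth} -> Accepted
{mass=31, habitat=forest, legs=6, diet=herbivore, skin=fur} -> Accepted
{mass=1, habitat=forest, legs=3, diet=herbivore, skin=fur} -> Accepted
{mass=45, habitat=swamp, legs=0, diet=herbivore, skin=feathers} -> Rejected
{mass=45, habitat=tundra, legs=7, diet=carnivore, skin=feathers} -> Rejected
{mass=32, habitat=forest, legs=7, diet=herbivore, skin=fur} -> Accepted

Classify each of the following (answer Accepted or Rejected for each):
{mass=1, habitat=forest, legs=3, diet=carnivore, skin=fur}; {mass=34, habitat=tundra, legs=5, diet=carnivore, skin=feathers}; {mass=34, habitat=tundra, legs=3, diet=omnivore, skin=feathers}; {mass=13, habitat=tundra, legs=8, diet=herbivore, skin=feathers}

All 'Accepted' examples share one property — habitat is forest — and every 'Rejected' example lacks it.
{mass=1, habitat=forest, legs=3, diet=carnivore, skin=fur}: Accepted (habitat is forest). {mass=34, habitat=tundra, legs=5, diet=carnivore, skin=feathers}: Rejected (habitat is tundra). {mass=34, habitat=tundra, legs=3, diet=omnivore, skin=feathers}: Rejected (habitat is tundra). {mass=13, habitat=tundra, legs=8, diet=herbivore, skin=feathers}: Rejected (habitat is tundra).

Accepted, Rejected, Rejected, Rejected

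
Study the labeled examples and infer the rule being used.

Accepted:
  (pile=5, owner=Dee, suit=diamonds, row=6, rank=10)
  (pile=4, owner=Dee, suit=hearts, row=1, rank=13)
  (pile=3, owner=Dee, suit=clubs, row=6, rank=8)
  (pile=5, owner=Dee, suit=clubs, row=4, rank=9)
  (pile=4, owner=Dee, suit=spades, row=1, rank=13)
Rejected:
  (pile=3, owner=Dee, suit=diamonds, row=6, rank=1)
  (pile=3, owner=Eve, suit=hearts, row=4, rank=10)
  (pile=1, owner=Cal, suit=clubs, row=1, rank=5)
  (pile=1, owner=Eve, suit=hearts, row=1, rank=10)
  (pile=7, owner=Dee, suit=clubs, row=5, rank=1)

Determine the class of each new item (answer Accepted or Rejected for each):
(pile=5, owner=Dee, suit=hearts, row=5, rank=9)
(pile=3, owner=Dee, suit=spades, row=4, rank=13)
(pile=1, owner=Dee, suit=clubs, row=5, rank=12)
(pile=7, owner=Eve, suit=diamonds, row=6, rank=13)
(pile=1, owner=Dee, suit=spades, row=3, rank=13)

Rule: owner is Dee AND rank ≥ 5. This holds for each 'Accepted' example and fails for each 'Rejected' one.
(pile=5, owner=Dee, suit=hearts, row=5, rank=9) — owner is Dee, rank = 9, hence Accepted.
(pile=3, owner=Dee, suit=spades, row=4, rank=13) — owner is Dee, rank = 13, hence Accepted.
(pile=1, owner=Dee, suit=clubs, row=5, rank=12) — owner is Dee, rank = 12, hence Accepted.
(pile=7, owner=Eve, suit=diamonds, row=6, rank=13) — owner is Eve, rank = 13, hence Rejected.
(pile=1, owner=Dee, suit=spades, row=3, rank=13) — owner is Dee, rank = 13, hence Accepted.

Accepted, Accepted, Accepted, Rejected, Accepted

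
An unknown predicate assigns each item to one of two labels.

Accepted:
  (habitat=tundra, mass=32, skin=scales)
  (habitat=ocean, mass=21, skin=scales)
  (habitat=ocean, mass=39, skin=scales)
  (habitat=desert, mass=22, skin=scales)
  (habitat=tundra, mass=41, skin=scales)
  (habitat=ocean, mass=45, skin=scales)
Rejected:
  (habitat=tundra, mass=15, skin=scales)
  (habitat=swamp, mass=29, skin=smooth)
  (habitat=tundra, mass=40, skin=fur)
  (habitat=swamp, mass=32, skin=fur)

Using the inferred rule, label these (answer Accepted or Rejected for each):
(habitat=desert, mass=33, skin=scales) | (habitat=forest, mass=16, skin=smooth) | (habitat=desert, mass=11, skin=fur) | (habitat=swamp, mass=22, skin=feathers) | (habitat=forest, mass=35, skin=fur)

All 'Accepted' examples share one property — skin is scales AND mass ≥ 21 — and every 'Rejected' example lacks it.
(habitat=desert, mass=33, skin=scales): Accepted (skin is scales, mass = 33).
(habitat=forest, mass=16, skin=smooth): Rejected (skin is smooth, mass = 16).
(habitat=desert, mass=11, skin=fur): Rejected (skin is fur, mass = 11).
(habitat=swamp, mass=22, skin=feathers): Rejected (skin is feathers, mass = 22).
(habitat=forest, mass=35, skin=fur): Rejected (skin is fur, mass = 35).

Accepted, Rejected, Rejected, Rejected, Rejected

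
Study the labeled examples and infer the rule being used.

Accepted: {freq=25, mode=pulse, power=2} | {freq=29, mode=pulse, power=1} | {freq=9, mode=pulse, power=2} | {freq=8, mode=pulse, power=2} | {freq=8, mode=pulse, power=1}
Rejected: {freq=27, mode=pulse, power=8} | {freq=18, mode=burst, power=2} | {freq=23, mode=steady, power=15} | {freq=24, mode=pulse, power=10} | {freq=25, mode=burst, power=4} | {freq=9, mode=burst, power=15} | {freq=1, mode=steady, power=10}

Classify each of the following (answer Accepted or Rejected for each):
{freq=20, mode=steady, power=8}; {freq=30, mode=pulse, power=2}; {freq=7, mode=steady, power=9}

The pattern is that an item is 'Accepted' exactly when: mode is pulse AND power ≤ 2.

Rejected, Accepted, Rejected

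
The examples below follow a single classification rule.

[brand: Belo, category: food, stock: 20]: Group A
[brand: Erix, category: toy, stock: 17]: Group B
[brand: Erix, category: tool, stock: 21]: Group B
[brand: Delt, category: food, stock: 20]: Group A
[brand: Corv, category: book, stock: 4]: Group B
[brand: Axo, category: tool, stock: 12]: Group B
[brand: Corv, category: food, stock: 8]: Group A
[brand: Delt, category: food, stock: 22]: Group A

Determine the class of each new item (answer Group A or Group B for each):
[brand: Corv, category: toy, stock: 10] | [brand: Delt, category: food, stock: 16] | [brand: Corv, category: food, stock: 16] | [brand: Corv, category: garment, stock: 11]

Checking candidate rules against both groups, what survives is: category is food.
[brand: Corv, category: toy, stock: 10]: Group B (category is toy).
[brand: Delt, category: food, stock: 16]: Group A (category is food).
[brand: Corv, category: food, stock: 16]: Group A (category is food).
[brand: Corv, category: garment, stock: 11]: Group B (category is garment).

Group B, Group A, Group A, Group B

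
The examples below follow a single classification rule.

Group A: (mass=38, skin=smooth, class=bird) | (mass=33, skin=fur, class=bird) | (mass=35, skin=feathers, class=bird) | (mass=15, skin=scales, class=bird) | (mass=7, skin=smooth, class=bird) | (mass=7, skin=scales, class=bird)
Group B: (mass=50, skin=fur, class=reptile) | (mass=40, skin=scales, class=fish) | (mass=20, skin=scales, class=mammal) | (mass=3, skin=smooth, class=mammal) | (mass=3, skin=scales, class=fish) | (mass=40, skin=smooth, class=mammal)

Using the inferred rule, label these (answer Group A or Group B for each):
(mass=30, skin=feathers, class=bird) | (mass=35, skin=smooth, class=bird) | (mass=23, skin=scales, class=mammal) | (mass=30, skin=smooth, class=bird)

The simplest hypothesis consistent with all the labels is: class is bird.

Group A, Group A, Group B, Group A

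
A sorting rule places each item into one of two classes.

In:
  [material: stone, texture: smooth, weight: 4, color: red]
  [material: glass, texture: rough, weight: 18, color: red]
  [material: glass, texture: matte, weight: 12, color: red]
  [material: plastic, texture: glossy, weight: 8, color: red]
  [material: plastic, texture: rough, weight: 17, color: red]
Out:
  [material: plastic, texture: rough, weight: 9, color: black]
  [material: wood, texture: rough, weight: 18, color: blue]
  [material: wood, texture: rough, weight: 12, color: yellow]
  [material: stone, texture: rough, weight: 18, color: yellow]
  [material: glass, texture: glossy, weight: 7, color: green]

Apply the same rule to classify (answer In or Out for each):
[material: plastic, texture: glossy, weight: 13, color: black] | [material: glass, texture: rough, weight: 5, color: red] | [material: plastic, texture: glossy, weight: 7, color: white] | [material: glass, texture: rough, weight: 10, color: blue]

Out, In, Out, Out

A rule that fits every label: color is red — true of each 'In' example, false of each 'Out' one.
[material: plastic, texture: glossy, weight: 13, color: black]: color is black — lacks this property, so Out. [material: glass, texture: rough, weight: 5, color: red]: color is red — passes, so In. [material: plastic, texture: glossy, weight: 7, color: white]: color is white — lacks this property, so Out. [material: glass, texture: rough, weight: 10, color: blue]: color is blue — lacks this property, so Out.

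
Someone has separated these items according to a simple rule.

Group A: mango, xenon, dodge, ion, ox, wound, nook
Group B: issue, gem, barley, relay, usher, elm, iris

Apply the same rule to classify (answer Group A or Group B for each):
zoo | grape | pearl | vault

Group A, Group B, Group B, Group B

Checking candidate rules against both groups, what survives is: contains 'o'.
zoo: has 'o', has this property → Group A.
grape: no 'o', does not satisfy this → Group B.
pearl: no 'o', does not satisfy this → Group B.
vault: no 'o', does not satisfy this → Group B.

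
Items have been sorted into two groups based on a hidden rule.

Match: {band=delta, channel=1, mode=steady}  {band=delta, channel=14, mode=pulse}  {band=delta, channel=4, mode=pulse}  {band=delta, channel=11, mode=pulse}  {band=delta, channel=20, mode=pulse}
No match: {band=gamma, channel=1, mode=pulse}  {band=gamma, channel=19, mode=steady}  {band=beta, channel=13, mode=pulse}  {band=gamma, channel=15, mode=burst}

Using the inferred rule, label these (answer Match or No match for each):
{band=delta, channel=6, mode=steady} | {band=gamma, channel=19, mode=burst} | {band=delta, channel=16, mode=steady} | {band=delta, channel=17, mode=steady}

Match, No match, Match, Match

The distinguishing property — band is delta — holds for all the 'Match' cases and none of the 'No match' cases.
{band=delta, channel=6, mode=steady}: band is delta, has this property → Match. {band=gamma, channel=19, mode=burst}: band is gamma, fails the rule → No match. {band=delta, channel=16, mode=steady}: band is delta, has this property → Match. {band=delta, channel=17, mode=steady}: band is delta, has this property → Match.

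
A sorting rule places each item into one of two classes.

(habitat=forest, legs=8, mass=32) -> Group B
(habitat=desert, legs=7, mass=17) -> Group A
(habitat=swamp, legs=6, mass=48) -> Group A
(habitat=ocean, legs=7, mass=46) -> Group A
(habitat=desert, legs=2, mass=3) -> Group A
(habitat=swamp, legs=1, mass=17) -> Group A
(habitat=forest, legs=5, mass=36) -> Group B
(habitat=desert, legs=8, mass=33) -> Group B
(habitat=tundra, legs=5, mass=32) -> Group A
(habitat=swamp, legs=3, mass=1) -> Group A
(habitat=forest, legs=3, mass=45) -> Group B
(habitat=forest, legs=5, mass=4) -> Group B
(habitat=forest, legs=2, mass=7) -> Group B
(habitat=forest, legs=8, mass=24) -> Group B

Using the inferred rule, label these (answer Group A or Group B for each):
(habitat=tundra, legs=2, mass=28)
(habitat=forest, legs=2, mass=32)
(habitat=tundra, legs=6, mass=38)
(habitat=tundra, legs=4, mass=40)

The classifier is using: habitat is not forest AND legs ≤ 7.

Group A, Group B, Group A, Group A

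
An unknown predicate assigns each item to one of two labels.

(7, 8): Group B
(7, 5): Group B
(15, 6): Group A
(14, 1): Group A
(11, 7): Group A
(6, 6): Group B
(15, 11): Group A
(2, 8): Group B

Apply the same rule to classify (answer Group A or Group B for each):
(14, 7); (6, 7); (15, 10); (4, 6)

Group A, Group B, Group A, Group B

One predicate separates the groups cleanly: first ≥ 8.
(14, 7): first 14 — satisfies this, so Group A. (6, 7): first 6 — fails this test, so Group B. (15, 10): first 15 — satisfies this, so Group A. (4, 6): first 4 — fails this test, so Group B.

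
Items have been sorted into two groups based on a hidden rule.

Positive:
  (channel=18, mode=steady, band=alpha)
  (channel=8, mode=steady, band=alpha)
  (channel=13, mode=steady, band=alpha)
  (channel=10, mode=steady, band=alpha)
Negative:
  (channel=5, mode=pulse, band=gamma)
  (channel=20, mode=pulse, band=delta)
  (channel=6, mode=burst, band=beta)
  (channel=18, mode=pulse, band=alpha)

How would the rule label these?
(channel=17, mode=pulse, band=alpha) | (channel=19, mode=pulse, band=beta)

Negative, Negative

Looking at the examples, the only property every 'Positive' case has and every 'Negative' case lacks is: mode is steady.
(channel=17, mode=pulse, band=alpha) → mode is pulse → Negative.
(channel=19, mode=pulse, band=beta) → mode is pulse → Negative.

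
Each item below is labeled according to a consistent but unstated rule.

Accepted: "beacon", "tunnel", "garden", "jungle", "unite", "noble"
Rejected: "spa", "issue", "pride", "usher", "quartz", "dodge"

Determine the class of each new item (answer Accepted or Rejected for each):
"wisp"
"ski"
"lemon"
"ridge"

All 'Accepted' examples share one property — contains 'n' — and every 'Rejected' example lacks it.

Rejected, Rejected, Accepted, Rejected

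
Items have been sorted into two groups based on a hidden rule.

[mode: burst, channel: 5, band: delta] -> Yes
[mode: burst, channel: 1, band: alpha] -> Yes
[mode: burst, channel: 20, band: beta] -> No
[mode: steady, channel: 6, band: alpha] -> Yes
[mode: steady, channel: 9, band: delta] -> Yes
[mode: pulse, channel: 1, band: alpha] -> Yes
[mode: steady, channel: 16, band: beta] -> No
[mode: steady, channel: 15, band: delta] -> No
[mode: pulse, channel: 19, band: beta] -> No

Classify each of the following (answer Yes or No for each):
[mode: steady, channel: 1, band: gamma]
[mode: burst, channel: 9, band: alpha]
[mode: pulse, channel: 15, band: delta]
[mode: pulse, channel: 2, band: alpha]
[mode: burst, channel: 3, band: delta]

Rule: channel ≤ 9. This holds for each 'Yes' example and fails for each 'No' one.
[mode: steady, channel: 1, band: gamma]: channel = 1, has this property → Yes.
[mode: burst, channel: 9, band: alpha]: channel = 9, has this property → Yes.
[mode: pulse, channel: 15, band: delta]: channel = 15, does not pass → No.
[mode: pulse, channel: 2, band: alpha]: channel = 2, has this property → Yes.
[mode: burst, channel: 3, band: delta]: channel = 3, has this property → Yes.

Yes, Yes, No, Yes, Yes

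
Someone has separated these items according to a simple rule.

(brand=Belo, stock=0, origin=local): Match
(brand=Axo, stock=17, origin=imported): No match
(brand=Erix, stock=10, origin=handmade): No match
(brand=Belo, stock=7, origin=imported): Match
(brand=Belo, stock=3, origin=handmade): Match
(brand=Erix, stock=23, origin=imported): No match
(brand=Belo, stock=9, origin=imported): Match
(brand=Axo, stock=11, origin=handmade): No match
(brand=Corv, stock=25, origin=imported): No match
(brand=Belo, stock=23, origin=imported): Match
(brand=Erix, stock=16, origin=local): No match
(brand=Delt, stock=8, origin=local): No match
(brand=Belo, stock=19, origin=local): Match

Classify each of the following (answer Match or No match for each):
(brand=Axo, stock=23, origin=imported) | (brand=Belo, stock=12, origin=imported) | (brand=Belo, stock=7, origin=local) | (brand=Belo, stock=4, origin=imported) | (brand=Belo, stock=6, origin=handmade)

No match, Match, Match, Match, Match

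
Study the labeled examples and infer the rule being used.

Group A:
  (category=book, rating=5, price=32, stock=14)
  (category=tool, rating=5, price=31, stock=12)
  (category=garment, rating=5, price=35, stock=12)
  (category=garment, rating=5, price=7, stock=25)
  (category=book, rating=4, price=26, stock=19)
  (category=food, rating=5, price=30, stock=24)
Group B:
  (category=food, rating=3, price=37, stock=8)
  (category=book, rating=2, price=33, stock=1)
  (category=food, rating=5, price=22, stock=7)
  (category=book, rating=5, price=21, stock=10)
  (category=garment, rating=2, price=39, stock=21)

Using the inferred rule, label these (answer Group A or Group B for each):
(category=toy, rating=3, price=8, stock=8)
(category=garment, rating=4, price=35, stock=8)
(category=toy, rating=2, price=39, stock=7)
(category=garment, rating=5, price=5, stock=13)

The common property of the 'Group A' items is: rating ≥ 3 AND stock ≥ 12. No 'Group B' item has it.
(category=toy, rating=3, price=8, stock=8): rating = 3, stock = 8 — lacks this property, so Group B.
(category=garment, rating=4, price=35, stock=8): rating = 4, stock = 8 — lacks this property, so Group B.
(category=toy, rating=2, price=39, stock=7): rating = 2, stock = 7 — lacks this property, so Group B.
(category=garment, rating=5, price=5, stock=13): rating = 5, stock = 13 — fits, so Group A.

Group B, Group B, Group B, Group A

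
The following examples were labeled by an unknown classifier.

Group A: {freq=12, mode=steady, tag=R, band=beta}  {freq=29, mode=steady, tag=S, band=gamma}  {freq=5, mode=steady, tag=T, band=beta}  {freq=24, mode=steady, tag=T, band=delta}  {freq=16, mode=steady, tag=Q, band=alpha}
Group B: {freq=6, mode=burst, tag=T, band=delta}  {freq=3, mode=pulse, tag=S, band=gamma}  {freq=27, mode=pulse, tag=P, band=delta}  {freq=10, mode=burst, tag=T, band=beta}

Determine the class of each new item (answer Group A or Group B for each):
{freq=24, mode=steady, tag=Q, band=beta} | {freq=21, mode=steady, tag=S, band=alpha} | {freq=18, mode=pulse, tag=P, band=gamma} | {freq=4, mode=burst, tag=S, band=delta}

Group A, Group A, Group B, Group B

Checking candidate rules against both groups, what survives is: mode is steady.
{freq=24, mode=steady, tag=Q, band=beta}: mode is steady — fits, so Group A. {freq=21, mode=steady, tag=S, band=alpha}: mode is steady — fits, so Group A. {freq=18, mode=pulse, tag=P, band=gamma}: mode is pulse — doesn't match, so Group B. {freq=4, mode=burst, tag=S, band=delta}: mode is burst — doesn't match, so Group B.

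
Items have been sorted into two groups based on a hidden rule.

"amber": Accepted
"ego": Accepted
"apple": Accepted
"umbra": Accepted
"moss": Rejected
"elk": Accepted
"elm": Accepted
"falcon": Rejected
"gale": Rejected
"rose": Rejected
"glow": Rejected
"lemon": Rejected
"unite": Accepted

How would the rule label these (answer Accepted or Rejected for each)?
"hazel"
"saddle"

Rejected, Rejected

A rule that fits every label: starts with a vowel — true of each 'Accepted' example, false of each 'Rejected' one.
"hazel" — starts with 'h', hence Rejected. "saddle" — starts with 's', hence Rejected.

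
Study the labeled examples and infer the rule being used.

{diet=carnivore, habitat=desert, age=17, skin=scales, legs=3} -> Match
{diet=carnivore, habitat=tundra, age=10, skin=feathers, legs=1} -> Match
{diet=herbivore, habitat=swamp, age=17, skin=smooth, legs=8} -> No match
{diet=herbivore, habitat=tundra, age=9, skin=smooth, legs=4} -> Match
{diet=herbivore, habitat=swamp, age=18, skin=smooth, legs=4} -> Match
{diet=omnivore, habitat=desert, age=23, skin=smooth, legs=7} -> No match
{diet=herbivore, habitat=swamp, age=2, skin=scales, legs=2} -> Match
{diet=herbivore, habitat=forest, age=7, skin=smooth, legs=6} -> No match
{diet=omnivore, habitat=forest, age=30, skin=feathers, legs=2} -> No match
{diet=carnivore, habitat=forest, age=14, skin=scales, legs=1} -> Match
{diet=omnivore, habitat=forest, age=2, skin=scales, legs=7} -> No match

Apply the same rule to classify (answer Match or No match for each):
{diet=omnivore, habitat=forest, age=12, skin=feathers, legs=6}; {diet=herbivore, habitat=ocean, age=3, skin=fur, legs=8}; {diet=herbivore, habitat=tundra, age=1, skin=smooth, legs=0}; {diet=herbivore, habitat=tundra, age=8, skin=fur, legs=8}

'Match' ⟺ legs ≤ 4 AND age ≤ 18.

No match, No match, Match, No match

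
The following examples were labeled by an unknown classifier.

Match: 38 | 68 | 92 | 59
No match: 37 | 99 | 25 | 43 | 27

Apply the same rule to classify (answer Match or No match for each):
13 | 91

'Match' ⟺ ≡ 2 (mod 3).
No match: 13, since 13 mod 3 = 1. No match: 91, since 91 mod 3 = 1.

No match, No match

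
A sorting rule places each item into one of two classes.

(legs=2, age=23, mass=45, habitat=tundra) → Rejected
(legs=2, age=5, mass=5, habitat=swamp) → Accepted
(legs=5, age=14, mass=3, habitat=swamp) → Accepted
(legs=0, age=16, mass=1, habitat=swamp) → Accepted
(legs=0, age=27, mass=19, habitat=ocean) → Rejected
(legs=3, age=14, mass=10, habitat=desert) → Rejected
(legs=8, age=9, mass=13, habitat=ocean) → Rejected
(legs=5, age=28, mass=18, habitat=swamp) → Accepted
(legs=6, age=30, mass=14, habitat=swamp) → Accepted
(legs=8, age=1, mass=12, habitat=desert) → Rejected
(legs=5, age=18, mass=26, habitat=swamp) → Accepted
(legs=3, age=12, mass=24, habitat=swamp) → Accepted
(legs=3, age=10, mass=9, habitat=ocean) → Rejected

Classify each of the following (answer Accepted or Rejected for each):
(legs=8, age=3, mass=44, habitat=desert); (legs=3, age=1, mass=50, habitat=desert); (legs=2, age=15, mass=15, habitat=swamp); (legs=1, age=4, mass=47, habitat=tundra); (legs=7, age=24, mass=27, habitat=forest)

Rejected, Rejected, Accepted, Rejected, Rejected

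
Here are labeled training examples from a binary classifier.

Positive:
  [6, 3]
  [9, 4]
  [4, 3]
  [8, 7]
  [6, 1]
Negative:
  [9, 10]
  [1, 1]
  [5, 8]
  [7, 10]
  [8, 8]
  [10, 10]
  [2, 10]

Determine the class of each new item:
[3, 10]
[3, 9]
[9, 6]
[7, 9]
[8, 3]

Negative, Negative, Positive, Negative, Positive

The simplest hypothesis consistent with all the labels is: first > second.
[3, 10] — 3 < 10, hence Negative.
[3, 9] — 3 < 9, hence Negative.
[9, 6] — 9 > 6, hence Positive.
[7, 9] — 7 < 9, hence Negative.
[8, 3] — 8 > 3, hence Positive.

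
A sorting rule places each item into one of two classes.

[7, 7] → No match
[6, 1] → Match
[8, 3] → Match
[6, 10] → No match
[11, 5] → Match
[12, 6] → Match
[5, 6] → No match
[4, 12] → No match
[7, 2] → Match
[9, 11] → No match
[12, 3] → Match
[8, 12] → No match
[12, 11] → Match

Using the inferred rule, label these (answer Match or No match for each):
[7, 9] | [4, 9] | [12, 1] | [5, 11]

All 'Match' examples share one property — first > second — and every 'No match' example lacks it.

No match, No match, Match, No match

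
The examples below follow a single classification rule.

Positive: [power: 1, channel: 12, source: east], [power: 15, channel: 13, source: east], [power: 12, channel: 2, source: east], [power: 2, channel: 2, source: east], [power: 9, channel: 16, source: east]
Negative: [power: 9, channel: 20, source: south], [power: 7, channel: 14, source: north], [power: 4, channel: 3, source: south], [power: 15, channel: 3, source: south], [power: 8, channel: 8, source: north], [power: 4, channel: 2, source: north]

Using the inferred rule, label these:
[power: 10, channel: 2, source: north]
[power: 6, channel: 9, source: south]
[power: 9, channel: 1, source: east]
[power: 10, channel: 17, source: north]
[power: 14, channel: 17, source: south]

Negative, Negative, Positive, Negative, Negative

A rule that fits every label: source is east — true of each 'Positive' example, false of each 'Negative' one.
[power: 10, channel: 2, source: north]: Negative (source is north). [power: 6, channel: 9, source: south]: Negative (source is south). [power: 9, channel: 1, source: east]: Positive (source is east). [power: 10, channel: 17, source: north]: Negative (source is north). [power: 14, channel: 17, source: south]: Negative (source is south).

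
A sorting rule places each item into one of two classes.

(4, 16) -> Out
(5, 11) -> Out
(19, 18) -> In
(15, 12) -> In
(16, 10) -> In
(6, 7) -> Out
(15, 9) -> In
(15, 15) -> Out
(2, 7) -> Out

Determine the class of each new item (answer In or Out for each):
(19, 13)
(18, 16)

In, In

Every 'In' example satisfies: first > second. None of the 'Out' examples do.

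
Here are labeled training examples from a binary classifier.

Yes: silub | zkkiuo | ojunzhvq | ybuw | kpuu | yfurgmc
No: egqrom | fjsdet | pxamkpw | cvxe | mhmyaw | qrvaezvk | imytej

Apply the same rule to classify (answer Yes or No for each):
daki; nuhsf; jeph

No, Yes, No

Rule: contains 'u'. This holds for each 'Yes' example and fails for each 'No' one.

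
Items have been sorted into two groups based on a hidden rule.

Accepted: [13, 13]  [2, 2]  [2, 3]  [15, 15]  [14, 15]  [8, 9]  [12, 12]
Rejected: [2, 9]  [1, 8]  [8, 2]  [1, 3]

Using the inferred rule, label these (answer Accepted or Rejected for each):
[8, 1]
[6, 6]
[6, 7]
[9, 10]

Every 'Accepted' example satisfies: |first − second| ≤ 1. None of the 'Rejected' examples do.
Rejected: [8, 1], since |8−1| = 7.
Accepted: [6, 6], since |6−6| = 0.
Accepted: [6, 7], since |6−7| = 1.
Accepted: [9, 10], since |9−10| = 1.

Rejected, Accepted, Accepted, Accepted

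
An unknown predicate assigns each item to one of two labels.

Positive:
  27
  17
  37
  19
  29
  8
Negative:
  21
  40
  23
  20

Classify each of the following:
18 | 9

Positive, Positive

The rule appears to be: digit sum ≥ 6.
18: digit sum 1+8 = 9, checks out → Positive. 9: digit sum 9, checks out → Positive.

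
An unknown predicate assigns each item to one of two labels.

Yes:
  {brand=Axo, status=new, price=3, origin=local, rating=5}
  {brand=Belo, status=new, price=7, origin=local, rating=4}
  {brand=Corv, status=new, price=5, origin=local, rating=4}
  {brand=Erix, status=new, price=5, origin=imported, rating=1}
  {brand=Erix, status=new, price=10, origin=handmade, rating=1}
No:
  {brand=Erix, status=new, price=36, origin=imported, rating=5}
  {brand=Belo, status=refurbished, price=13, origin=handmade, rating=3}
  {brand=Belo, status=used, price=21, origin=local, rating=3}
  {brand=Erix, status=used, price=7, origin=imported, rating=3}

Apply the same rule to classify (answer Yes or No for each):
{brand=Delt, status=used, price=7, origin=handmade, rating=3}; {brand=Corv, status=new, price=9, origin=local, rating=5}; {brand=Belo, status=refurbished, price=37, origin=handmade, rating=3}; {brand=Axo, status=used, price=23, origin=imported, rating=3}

No, Yes, No, No

One predicate separates the groups cleanly: status is new AND price ≤ 10.
{brand=Delt, status=used, price=7, origin=handmade, rating=3}: No (status is used, price = 7).
{brand=Corv, status=new, price=9, origin=local, rating=5}: Yes (status is new, price = 9).
{brand=Belo, status=refurbished, price=37, origin=handmade, rating=3}: No (status is refurbished, price = 37).
{brand=Axo, status=used, price=23, origin=imported, rating=3}: No (status is used, price = 23).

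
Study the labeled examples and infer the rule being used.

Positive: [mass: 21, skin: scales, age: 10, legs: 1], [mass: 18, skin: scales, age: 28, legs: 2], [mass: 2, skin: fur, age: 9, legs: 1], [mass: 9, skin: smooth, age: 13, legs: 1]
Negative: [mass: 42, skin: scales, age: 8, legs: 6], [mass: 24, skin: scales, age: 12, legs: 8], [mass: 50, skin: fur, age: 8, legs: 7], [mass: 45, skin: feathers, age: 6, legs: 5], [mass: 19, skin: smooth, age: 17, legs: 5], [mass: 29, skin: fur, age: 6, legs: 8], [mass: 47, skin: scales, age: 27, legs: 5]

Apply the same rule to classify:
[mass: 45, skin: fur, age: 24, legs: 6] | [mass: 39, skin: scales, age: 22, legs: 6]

Negative, Negative

The distinguishing property — legs ≤ 2 — holds for all the 'Positive' cases and none of the 'Negative' cases.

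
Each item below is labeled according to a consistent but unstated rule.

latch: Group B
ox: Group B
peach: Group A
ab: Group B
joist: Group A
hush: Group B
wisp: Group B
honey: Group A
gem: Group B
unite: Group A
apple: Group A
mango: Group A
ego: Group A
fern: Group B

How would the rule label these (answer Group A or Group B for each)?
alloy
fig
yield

The classifier is using: has ≥ 2 vowels.
alloy → 2 vowels → Group A. fig → 1 vowel → Group B. yield → 2 vowels → Group A.

Group A, Group B, Group A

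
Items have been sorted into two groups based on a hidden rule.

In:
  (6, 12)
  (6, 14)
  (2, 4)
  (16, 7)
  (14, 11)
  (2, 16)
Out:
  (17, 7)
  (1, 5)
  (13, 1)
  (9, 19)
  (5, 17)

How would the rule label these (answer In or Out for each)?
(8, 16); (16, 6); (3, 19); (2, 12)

The simplest hypothesis consistent with all the labels is: first is even.
(8, 16): first 8, meets the rule → In. (16, 6): first 16, meets the rule → In. (3, 19): first 3, lacks this property → Out. (2, 12): first 2, meets the rule → In.

In, In, Out, In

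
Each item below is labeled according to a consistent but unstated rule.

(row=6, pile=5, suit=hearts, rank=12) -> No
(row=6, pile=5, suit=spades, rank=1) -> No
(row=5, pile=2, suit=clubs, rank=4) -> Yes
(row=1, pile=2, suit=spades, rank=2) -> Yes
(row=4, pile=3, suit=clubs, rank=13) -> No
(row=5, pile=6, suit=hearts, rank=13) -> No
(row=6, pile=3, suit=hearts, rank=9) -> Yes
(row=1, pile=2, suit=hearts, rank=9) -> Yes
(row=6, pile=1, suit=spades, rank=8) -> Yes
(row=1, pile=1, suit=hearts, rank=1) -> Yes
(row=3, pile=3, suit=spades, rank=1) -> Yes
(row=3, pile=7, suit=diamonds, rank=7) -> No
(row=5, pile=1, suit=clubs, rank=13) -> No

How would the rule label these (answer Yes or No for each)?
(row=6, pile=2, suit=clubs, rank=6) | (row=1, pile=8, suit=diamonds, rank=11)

Yes, No

The common property of the 'Yes' items is: pile ≤ 3 AND rank ≤ 9. No 'No' item has it.
(row=6, pile=2, suit=clubs, rank=6) → pile = 2, rank = 6 → Yes.
(row=1, pile=8, suit=diamonds, rank=11) → pile = 8, rank = 11 → No.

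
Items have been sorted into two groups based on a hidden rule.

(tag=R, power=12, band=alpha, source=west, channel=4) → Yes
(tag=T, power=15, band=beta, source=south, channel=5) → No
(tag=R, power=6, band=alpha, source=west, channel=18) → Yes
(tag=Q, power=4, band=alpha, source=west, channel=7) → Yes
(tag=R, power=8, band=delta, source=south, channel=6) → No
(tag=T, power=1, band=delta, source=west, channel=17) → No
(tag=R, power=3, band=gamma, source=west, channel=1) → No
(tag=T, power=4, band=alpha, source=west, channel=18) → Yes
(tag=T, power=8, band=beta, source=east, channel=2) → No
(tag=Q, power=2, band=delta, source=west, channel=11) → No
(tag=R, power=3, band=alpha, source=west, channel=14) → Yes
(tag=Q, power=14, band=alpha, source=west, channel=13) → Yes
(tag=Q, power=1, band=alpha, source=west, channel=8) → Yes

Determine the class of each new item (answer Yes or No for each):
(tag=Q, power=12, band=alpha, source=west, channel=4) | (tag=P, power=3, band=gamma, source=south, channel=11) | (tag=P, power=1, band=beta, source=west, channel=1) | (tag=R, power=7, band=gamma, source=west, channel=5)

Yes, No, No, No

'Yes' ⟺ band is alpha.
(tag=Q, power=12, band=alpha, source=west, channel=4) — band is alpha, hence Yes. (tag=P, power=3, band=gamma, source=south, channel=11) — band is gamma, hence No. (tag=P, power=1, band=beta, source=west, channel=1) — band is beta, hence No. (tag=R, power=7, band=gamma, source=west, channel=5) — band is gamma, hence No.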